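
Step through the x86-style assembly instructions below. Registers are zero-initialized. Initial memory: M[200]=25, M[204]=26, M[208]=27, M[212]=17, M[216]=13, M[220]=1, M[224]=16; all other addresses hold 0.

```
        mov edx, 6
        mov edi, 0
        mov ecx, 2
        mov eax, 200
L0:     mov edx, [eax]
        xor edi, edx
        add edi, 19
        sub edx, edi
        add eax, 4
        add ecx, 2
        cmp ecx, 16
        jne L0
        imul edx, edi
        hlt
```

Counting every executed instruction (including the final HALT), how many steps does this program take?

edx=6
edi=0
ecx=2
eax=200
edx=M[200]=25
edi=0^25=25
edi=25+19=44
edx=25-44=-19
eax=200+4=204
ecx=2+2=4
cmp ecx, 16  (cmp 4,16)
jne L0: taken
edx=M[204]=26
edi=44^26=54
edi=54+19=73
edx=26-73=-47
eax=204+4=208
ecx=4+2=6
cmp ecx, 16  (cmp 6,16)
jne L0: taken
edx=M[208]=27
edi=73^27=82
edi=82+19=101
edx=27-101=-74
eax=208+4=212
ecx=6+2=8
cmp ecx, 16  (cmp 8,16)
jne L0: taken
edx=M[212]=17
edi=101^17=116
edi=116+19=135
edx=17-135=-118
eax=212+4=216
ecx=8+2=10
cmp ecx, 16  (cmp 10,16)
jne L0: taken
edx=M[216]=13
edi=135^13=138
edi=138+19=157
edx=13-157=-144
eax=216+4=220
ecx=10+2=12
cmp ecx, 16  (cmp 12,16)
jne L0: taken
edx=M[220]=1
edi=157^1=156
edi=156+19=175
edx=1-175=-174
eax=220+4=224
ecx=12+2=14
cmp ecx, 16  (cmp 14,16)
jne L0: taken
edx=M[224]=16
edi=175^16=191
edi=191+19=210
edx=16-210=-194
eax=224+4=228
ecx=14+2=16
cmp ecx, 16  (cmp 16,16)
jne L0: not taken
edx=(-194)*210=-40740
halt.
Total executed instructions: 62.

62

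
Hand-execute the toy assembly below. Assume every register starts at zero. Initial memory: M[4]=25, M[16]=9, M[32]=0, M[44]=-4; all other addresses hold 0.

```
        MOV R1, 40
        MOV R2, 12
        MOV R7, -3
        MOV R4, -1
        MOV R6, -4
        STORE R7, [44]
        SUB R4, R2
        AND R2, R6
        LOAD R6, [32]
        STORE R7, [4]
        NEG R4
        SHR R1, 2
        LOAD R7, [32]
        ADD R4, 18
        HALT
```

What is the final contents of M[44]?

after MOV R1, 40: R1=40
after MOV R2, 12: R2=12
after MOV R7, -3: R7=-3
after MOV R4, -1: R4=-1
after MOV R6, -4: R6=-4
STORE R7, [44] → M[44]=-3
after SUB R4, R2: R4=(-1)-12=-13
after AND R2, R6: R2=12&(-4)=12
after LOAD R6, [32]: R6=M[32]=0
STORE R7, [4] → M[4]=-3
after NEG R4: R4=-(-13)=13
after SHR R1, 2: R1=40>>2=10
after LOAD R7, [32]: R7=M[32]=0
after ADD R4, 18: R4=13+18=31
halt.

-3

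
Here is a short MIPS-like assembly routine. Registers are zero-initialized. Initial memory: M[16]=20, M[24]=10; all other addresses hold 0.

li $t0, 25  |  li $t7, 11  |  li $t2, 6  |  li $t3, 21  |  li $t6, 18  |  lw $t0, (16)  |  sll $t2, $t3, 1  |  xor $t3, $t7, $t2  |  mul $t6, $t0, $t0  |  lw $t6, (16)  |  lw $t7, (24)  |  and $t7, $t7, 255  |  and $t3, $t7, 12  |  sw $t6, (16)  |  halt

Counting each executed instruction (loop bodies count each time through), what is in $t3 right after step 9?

$t0=25
$t7=11
$t2=6
$t3=21
$t6=18
$t0=M[16]=20
$t2=21<<1=42
$t3=11^42=33
$t6=20*20=400
After step 9: $t3 = 33.

33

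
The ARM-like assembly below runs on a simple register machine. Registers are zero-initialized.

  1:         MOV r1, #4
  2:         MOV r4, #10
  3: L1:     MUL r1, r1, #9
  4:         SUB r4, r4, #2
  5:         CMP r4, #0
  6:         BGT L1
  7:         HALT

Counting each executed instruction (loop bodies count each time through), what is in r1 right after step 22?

236196

r1=4
r4=10
r1=4*9=36
r4=10-2=8
CMP r4, #0  (cmp 8,0)
BGT L1: taken
r1=36*9=324
r4=8-2=6
CMP r4, #0  (cmp 6,0)
BGT L1: taken
r1=324*9=2916
r4=6-2=4
CMP r4, #0  (cmp 4,0)
BGT L1: taken
r1=2916*9=26244
r4=4-2=2
CMP r4, #0  (cmp 2,0)
BGT L1: taken
r1=26244*9=236196
r4=2-2=0
CMP r4, #0  (cmp 0,0)
BGT L1: not taken
After step 22: r1 = 236196.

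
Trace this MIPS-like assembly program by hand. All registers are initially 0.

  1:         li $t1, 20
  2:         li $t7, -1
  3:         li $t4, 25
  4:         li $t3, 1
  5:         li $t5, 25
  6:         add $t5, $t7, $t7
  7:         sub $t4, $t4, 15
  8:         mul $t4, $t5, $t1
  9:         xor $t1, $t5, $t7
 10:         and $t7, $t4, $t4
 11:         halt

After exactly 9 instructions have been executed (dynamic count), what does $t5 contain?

li $t1, 20 → $t1=20
li $t7, -1 → $t7=-1
li $t4, 25 → $t4=25
li $t3, 1 → $t3=1
li $t5, 25 → $t5=25
add $t5, $t7, $t7 → $t5=(-1)+(-1)=-2
sub $t4, $t4, 15 → $t4=25-15=10
mul $t4, $t5, $t1 → $t4=(-2)*20=-40
xor $t1, $t5, $t7 → $t1=(-2)^(-1)=1
After step 9: $t5 = -2.

-2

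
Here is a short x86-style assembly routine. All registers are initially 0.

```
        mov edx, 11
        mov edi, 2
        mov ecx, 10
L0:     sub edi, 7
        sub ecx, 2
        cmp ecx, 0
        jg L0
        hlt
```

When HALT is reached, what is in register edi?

-33

edx=11
edi=2
ecx=10
edi=2-7=-5
ecx=10-2=8
cmp ecx, 0  (cmp 8,0)
jg L0: taken
edi=(-5)-7=-12
ecx=8-2=6
cmp ecx, 0  (cmp 6,0)
jg L0: taken
edi=(-12)-7=-19
ecx=6-2=4
cmp ecx, 0  (cmp 4,0)
jg L0: taken
edi=(-19)-7=-26
ecx=4-2=2
cmp ecx, 0  (cmp 2,0)
jg L0: taken
edi=(-26)-7=-33
ecx=2-2=0
cmp ecx, 0  (cmp 0,0)
jg L0: not taken
halt.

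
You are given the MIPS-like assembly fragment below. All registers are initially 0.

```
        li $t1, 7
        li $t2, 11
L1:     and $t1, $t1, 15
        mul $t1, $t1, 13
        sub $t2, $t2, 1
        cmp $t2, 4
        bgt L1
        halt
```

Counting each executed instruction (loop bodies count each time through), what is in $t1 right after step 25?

li $t1, 7 → $t1=7
li $t2, 11 → $t2=11
and $t1, $t1, 15 → $t1=7&15=7
mul $t1, $t1, 13 → $t1=7*13=91
sub $t2, $t2, 1 → $t2=11-1=10
cmp $t2, 4  (cmp 10,4)
bgt L1: taken
and $t1, $t1, 15 → $t1=91&15=11
mul $t1, $t1, 13 → $t1=11*13=143
sub $t2, $t2, 1 → $t2=10-1=9
cmp $t2, 4  (cmp 9,4)
bgt L1: taken
and $t1, $t1, 15 → $t1=143&15=15
mul $t1, $t1, 13 → $t1=15*13=195
sub $t2, $t2, 1 → $t2=9-1=8
cmp $t2, 4  (cmp 8,4)
bgt L1: taken
and $t1, $t1, 15 → $t1=195&15=3
mul $t1, $t1, 13 → $t1=3*13=39
sub $t2, $t2, 1 → $t2=8-1=7
cmp $t2, 4  (cmp 7,4)
bgt L1: taken
and $t1, $t1, 15 → $t1=39&15=7
mul $t1, $t1, 13 → $t1=7*13=91
sub $t2, $t2, 1 → $t2=7-1=6
After step 25: $t1 = 91.

91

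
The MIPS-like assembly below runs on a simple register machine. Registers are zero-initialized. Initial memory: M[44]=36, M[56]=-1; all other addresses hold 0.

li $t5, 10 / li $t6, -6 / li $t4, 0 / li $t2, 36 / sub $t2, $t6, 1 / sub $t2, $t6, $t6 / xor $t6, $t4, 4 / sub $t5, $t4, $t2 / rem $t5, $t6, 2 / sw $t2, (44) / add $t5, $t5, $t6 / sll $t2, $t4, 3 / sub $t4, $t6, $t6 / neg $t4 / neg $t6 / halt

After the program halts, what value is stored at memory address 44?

0

li $t5, 10 → $t5=10
li $t6, -6 → $t6=-6
li $t4, 0 → $t4=0
li $t2, 36 → $t2=36
sub $t2, $t6, 1 → $t2=(-6)-1=-7
sub $t2, $t6, $t6 → $t2=(-6)-(-6)=0
xor $t6, $t4, 4 → $t6=0^4=4
sub $t5, $t4, $t2 → $t5=0-0=0
rem $t5, $t6, 2 → $t5=4%2=0
sw $t2, (44) → M[44]=0
add $t5, $t5, $t6 → $t5=0+4=4
sll $t2, $t4, 3 → $t2=0<<3=0
sub $t4, $t6, $t6 → $t4=4-4=0
neg $t4 → $t4=-(0)=0
neg $t6 → $t6=-(4)=-4
halt.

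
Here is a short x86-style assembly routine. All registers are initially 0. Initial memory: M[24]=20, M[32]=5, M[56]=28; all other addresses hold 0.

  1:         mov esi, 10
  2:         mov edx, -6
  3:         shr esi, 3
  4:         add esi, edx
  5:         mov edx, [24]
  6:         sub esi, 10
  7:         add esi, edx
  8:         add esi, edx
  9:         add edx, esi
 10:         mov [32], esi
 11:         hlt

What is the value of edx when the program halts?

45

mov esi, 10 → esi=10
mov edx, -6 → edx=-6
shr esi, 3 → esi=10>>3=1
add esi, edx → esi=1+(-6)=-5
mov edx, [24] → edx=M[24]=20
sub esi, 10 → esi=(-5)-10=-15
add esi, edx → esi=(-15)+20=5
add esi, edx → esi=5+20=25
add edx, esi → edx=20+25=45
mov [32], esi → M[32]=25
halt.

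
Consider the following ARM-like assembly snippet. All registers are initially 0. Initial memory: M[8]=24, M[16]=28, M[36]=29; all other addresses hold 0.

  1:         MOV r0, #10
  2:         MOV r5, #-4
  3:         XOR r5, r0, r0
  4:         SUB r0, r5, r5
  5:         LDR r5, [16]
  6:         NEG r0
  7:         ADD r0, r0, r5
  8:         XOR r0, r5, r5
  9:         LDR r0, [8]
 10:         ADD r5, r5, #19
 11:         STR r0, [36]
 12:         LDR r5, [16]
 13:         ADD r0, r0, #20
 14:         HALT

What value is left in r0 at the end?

MOV r0, #10 → r0=10
MOV r5, #-4 → r5=-4
XOR r5, r0, r0 → r5=10^10=0
SUB r0, r5, r5 → r0=0-0=0
LDR r5, [16] → r5=M[16]=28
NEG r0 → r0=-(0)=0
ADD r0, r0, r5 → r0=0+28=28
XOR r0, r5, r5 → r0=28^28=0
LDR r0, [8] → r0=M[8]=24
ADD r5, r5, #19 → r5=28+19=47
STR r0, [36] → M[36]=24
LDR r5, [16] → r5=M[16]=28
ADD r0, r0, #20 → r0=24+20=44
halt.

44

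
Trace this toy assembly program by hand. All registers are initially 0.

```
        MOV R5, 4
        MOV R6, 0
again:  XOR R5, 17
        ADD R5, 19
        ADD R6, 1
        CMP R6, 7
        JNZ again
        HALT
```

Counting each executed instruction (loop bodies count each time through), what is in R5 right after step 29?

after MOV R5, 4: R5=4
after MOV R6, 0: R6=0
after XOR R5, 17: R5=4^17=21
after ADD R5, 19: R5=21+19=40
after ADD R6, 1: R6=0+1=1
CMP R6, 7  (cmp 1,7)
JNZ again: taken
after XOR R5, 17: R5=40^17=57
after ADD R5, 19: R5=57+19=76
after ADD R6, 1: R6=1+1=2
CMP R6, 7  (cmp 2,7)
JNZ again: taken
after XOR R5, 17: R5=76^17=93
after ADD R5, 19: R5=93+19=112
after ADD R6, 1: R6=2+1=3
CMP R6, 7  (cmp 3,7)
JNZ again: taken
after XOR R5, 17: R5=112^17=97
after ADD R5, 19: R5=97+19=116
after ADD R6, 1: R6=3+1=4
CMP R6, 7  (cmp 4,7)
JNZ again: taken
after XOR R5, 17: R5=116^17=101
after ADD R5, 19: R5=101+19=120
after ADD R6, 1: R6=4+1=5
CMP R6, 7  (cmp 5,7)
JNZ again: taken
after XOR R5, 17: R5=120^17=105
after ADD R5, 19: R5=105+19=124
After step 29: R5 = 124.

124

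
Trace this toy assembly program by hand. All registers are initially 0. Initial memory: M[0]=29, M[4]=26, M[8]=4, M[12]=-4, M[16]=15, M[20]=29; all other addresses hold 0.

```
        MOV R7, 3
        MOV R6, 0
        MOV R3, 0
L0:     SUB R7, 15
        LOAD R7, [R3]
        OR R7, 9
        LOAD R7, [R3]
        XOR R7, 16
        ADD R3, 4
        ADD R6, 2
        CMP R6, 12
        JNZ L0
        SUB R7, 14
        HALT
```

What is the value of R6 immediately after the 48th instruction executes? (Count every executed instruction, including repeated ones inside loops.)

MOV R7, 3 → R7=3
MOV R6, 0 → R6=0
MOV R3, 0 → R3=0
SUB R7, 15 → R7=3-15=-12
LOAD R7, [R3] → R7=M[0]=29
OR R7, 9 → R7=29|9=29
LOAD R7, [R3] → R7=M[0]=29
XOR R7, 16 → R7=29^16=13
ADD R3, 4 → R3=0+4=4
ADD R6, 2 → R6=0+2=2
CMP R6, 12  (cmp 2,12)
JNZ L0: taken
SUB R7, 15 → R7=13-15=-2
LOAD R7, [R3] → R7=M[4]=26
OR R7, 9 → R7=26|9=27
LOAD R7, [R3] → R7=M[4]=26
XOR R7, 16 → R7=26^16=10
ADD R3, 4 → R3=4+4=8
ADD R6, 2 → R6=2+2=4
CMP R6, 12  (cmp 4,12)
JNZ L0: taken
SUB R7, 15 → R7=10-15=-5
LOAD R7, [R3] → R7=M[8]=4
OR R7, 9 → R7=4|9=13
LOAD R7, [R3] → R7=M[8]=4
XOR R7, 16 → R7=4^16=20
ADD R3, 4 → R3=8+4=12
ADD R6, 2 → R6=4+2=6
CMP R6, 12  (cmp 6,12)
JNZ L0: taken
SUB R7, 15 → R7=20-15=5
LOAD R7, [R3] → R7=M[12]=-4
OR R7, 9 → R7=(-4)|9=-3
LOAD R7, [R3] → R7=M[12]=-4
XOR R7, 16 → R7=(-4)^16=-20
ADD R3, 4 → R3=12+4=16
ADD R6, 2 → R6=6+2=8
CMP R6, 12  (cmp 8,12)
JNZ L0: taken
SUB R7, 15 → R7=(-20)-15=-35
LOAD R7, [R3] → R7=M[16]=15
OR R7, 9 → R7=15|9=15
LOAD R7, [R3] → R7=M[16]=15
XOR R7, 16 → R7=15^16=31
ADD R3, 4 → R3=16+4=20
ADD R6, 2 → R6=8+2=10
CMP R6, 12  (cmp 10,12)
JNZ L0: taken
After step 48: R6 = 10.

10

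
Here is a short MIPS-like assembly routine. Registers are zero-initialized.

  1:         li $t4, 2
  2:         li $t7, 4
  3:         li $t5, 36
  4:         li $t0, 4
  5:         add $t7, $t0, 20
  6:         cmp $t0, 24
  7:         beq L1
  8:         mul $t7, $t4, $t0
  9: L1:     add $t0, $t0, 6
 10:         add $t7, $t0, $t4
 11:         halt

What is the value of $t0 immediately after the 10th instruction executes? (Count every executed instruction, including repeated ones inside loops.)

10

after li $t4, 2: $t4=2
after li $t7, 4: $t7=4
after li $t5, 36: $t5=36
after li $t0, 4: $t0=4
after add $t7, $t0, 20: $t7=4+20=24
cmp $t0, 24  (cmp 4,24)
beq L1: not taken
after mul $t7, $t4, $t0: $t7=2*4=8
after add $t0, $t0, 6: $t0=4+6=10
after add $t7, $t0, $t4: $t7=10+2=12
After step 10: $t0 = 10.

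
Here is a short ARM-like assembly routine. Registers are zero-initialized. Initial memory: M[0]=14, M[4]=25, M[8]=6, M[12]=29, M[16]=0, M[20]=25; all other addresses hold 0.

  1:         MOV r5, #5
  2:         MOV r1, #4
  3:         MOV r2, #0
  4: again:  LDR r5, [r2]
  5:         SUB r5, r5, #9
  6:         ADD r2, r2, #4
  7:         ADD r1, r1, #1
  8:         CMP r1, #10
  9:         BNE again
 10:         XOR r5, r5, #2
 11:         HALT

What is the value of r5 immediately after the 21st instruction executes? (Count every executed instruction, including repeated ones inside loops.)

MOV r5, #5 → r5=5
MOV r1, #4 → r1=4
MOV r2, #0 → r2=0
LDR r5, [r2] → r5=M[0]=14
SUB r5, r5, #9 → r5=14-9=5
ADD r2, r2, #4 → r2=0+4=4
ADD r1, r1, #1 → r1=4+1=5
CMP r1, #10  (cmp 5,10)
BNE again: taken
LDR r5, [r2] → r5=M[4]=25
SUB r5, r5, #9 → r5=25-9=16
ADD r2, r2, #4 → r2=4+4=8
ADD r1, r1, #1 → r1=5+1=6
CMP r1, #10  (cmp 6,10)
BNE again: taken
LDR r5, [r2] → r5=M[8]=6
SUB r5, r5, #9 → r5=6-9=-3
ADD r2, r2, #4 → r2=8+4=12
ADD r1, r1, #1 → r1=6+1=7
CMP r1, #10  (cmp 7,10)
BNE again: taken
After step 21: r5 = -3.

-3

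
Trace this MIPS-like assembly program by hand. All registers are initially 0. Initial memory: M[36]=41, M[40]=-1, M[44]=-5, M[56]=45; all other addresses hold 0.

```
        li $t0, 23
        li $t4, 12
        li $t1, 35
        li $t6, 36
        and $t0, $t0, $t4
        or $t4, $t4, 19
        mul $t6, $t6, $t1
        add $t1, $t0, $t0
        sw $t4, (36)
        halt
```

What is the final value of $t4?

after li $t0, 23: $t0=23
after li $t4, 12: $t4=12
after li $t1, 35: $t1=35
after li $t6, 36: $t6=36
after and $t0, $t0, $t4: $t0=23&12=4
after or $t4, $t4, 19: $t4=12|19=31
after mul $t6, $t6, $t1: $t6=36*35=1260
after add $t1, $t0, $t0: $t1=4+4=8
sw $t4, (36) → M[36]=31
halt.

31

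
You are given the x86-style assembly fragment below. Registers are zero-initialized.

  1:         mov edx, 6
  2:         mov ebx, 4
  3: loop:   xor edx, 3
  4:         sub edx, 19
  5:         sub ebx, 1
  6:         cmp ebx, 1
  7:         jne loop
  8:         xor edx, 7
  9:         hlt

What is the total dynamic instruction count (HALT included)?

after mov edx, 6: edx=6
after mov ebx, 4: ebx=4
after xor edx, 3: edx=6^3=5
after sub edx, 19: edx=5-19=-14
after sub ebx, 1: ebx=4-1=3
cmp ebx, 1  (cmp 3,1)
jne loop: taken
after xor edx, 3: edx=(-14)^3=-15
after sub edx, 19: edx=(-15)-19=-34
after sub ebx, 1: ebx=3-1=2
cmp ebx, 1  (cmp 2,1)
jne loop: taken
after xor edx, 3: edx=(-34)^3=-35
after sub edx, 19: edx=(-35)-19=-54
after sub ebx, 1: ebx=2-1=1
cmp ebx, 1  (cmp 1,1)
jne loop: not taken
after xor edx, 7: edx=(-54)^7=-51
halt.
Total executed instructions: 19.

19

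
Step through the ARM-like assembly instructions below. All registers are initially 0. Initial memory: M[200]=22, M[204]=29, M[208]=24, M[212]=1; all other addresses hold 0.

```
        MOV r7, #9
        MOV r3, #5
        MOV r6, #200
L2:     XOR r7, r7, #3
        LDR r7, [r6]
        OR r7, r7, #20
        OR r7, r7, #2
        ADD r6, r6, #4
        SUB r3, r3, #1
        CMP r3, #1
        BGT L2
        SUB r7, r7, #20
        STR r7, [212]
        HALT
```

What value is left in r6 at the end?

216

MOV r7, #9 → r7=9
MOV r3, #5 → r3=5
MOV r6, #200 → r6=200
XOR r7, r7, #3 → r7=9^3=10
LDR r7, [r6] → r7=M[200]=22
OR r7, r7, #20 → r7=22|20=22
OR r7, r7, #2 → r7=22|2=22
ADD r6, r6, #4 → r6=200+4=204
SUB r3, r3, #1 → r3=5-1=4
CMP r3, #1  (cmp 4,1)
BGT L2: taken
XOR r7, r7, #3 → r7=22^3=21
LDR r7, [r6] → r7=M[204]=29
OR r7, r7, #20 → r7=29|20=29
OR r7, r7, #2 → r7=29|2=31
ADD r6, r6, #4 → r6=204+4=208
SUB r3, r3, #1 → r3=4-1=3
CMP r3, #1  (cmp 3,1)
BGT L2: taken
XOR r7, r7, #3 → r7=31^3=28
LDR r7, [r6] → r7=M[208]=24
OR r7, r7, #20 → r7=24|20=28
OR r7, r7, #2 → r7=28|2=30
ADD r6, r6, #4 → r6=208+4=212
SUB r3, r3, #1 → r3=3-1=2
CMP r3, #1  (cmp 2,1)
BGT L2: taken
XOR r7, r7, #3 → r7=30^3=29
LDR r7, [r6] → r7=M[212]=1
OR r7, r7, #20 → r7=1|20=21
OR r7, r7, #2 → r7=21|2=23
ADD r6, r6, #4 → r6=212+4=216
SUB r3, r3, #1 → r3=2-1=1
CMP r3, #1  (cmp 1,1)
BGT L2: not taken
SUB r7, r7, #20 → r7=23-20=3
STR r7, [212] → M[212]=3
halt.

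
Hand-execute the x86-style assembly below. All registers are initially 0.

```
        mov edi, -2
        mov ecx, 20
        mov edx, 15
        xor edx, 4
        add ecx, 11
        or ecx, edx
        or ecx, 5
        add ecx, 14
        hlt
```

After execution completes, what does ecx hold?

45

mov edi, -2 → edi=-2
mov ecx, 20 → ecx=20
mov edx, 15 → edx=15
xor edx, 4 → edx=15^4=11
add ecx, 11 → ecx=20+11=31
or ecx, edx → ecx=31|11=31
or ecx, 5 → ecx=31|5=31
add ecx, 14 → ecx=31+14=45
halt.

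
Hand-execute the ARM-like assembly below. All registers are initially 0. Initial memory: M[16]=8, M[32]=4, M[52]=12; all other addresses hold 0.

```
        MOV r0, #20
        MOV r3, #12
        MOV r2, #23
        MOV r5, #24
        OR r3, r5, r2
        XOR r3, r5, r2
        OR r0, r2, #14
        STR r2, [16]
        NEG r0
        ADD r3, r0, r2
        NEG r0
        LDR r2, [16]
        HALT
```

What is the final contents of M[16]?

23

after MOV r0, #20: r0=20
after MOV r3, #12: r3=12
after MOV r2, #23: r2=23
after MOV r5, #24: r5=24
after OR r3, r5, r2: r3=24|23=31
after XOR r3, r5, r2: r3=24^23=15
after OR r0, r2, #14: r0=23|14=31
STR r2, [16] → M[16]=23
after NEG r0: r0=-(31)=-31
after ADD r3, r0, r2: r3=(-31)+23=-8
after NEG r0: r0=-(-31)=31
after LDR r2, [16]: r2=M[16]=23
halt.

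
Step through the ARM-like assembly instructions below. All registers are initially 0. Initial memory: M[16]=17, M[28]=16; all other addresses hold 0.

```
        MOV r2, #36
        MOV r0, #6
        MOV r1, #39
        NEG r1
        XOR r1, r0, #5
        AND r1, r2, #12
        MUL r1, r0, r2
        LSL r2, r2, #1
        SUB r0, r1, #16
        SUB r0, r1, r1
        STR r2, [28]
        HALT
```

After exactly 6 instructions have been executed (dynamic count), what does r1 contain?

r2=36
r0=6
r1=39
r1=-(39)=-39
r1=6^5=3
r1=36&12=4
After step 6: r1 = 4.

4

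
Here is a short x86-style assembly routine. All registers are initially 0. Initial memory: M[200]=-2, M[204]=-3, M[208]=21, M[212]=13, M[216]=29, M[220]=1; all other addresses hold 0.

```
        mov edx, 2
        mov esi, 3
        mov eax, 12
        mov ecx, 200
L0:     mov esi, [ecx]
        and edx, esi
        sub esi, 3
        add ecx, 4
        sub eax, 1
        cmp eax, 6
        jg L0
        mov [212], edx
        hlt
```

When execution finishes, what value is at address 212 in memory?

0

mov edx, 2 → edx=2
mov esi, 3 → esi=3
mov eax, 12 → eax=12
mov ecx, 200 → ecx=200
mov esi, [ecx] → esi=M[200]=-2
and edx, esi → edx=2&(-2)=2
sub esi, 3 → esi=(-2)-3=-5
add ecx, 4 → ecx=200+4=204
sub eax, 1 → eax=12-1=11
cmp eax, 6  (cmp 11,6)
jg L0: taken
mov esi, [ecx] → esi=M[204]=-3
and edx, esi → edx=2&(-3)=0
sub esi, 3 → esi=(-3)-3=-6
add ecx, 4 → ecx=204+4=208
sub eax, 1 → eax=11-1=10
cmp eax, 6  (cmp 10,6)
jg L0: taken
mov esi, [ecx] → esi=M[208]=21
and edx, esi → edx=0&21=0
sub esi, 3 → esi=21-3=18
add ecx, 4 → ecx=208+4=212
sub eax, 1 → eax=10-1=9
cmp eax, 6  (cmp 9,6)
jg L0: taken
mov esi, [ecx] → esi=M[212]=13
and edx, esi → edx=0&13=0
sub esi, 3 → esi=13-3=10
add ecx, 4 → ecx=212+4=216
sub eax, 1 → eax=9-1=8
cmp eax, 6  (cmp 8,6)
jg L0: taken
mov esi, [ecx] → esi=M[216]=29
and edx, esi → edx=0&29=0
sub esi, 3 → esi=29-3=26
add ecx, 4 → ecx=216+4=220
sub eax, 1 → eax=8-1=7
cmp eax, 6  (cmp 7,6)
jg L0: taken
mov esi, [ecx] → esi=M[220]=1
and edx, esi → edx=0&1=0
sub esi, 3 → esi=1-3=-2
add ecx, 4 → ecx=220+4=224
sub eax, 1 → eax=7-1=6
cmp eax, 6  (cmp 6,6)
jg L0: not taken
mov [212], edx → M[212]=0
halt.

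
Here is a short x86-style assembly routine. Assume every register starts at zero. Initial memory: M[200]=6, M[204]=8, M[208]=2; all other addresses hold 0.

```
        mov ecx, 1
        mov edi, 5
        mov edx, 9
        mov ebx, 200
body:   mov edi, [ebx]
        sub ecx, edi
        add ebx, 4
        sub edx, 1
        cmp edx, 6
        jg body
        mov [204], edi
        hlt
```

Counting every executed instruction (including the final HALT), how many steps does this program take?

24

after mov ecx, 1: ecx=1
after mov edi, 5: edi=5
after mov edx, 9: edx=9
after mov ebx, 200: ebx=200
after mov edi, [ebx]: edi=M[200]=6
after sub ecx, edi: ecx=1-6=-5
after add ebx, 4: ebx=200+4=204
after sub edx, 1: edx=9-1=8
cmp edx, 6  (cmp 8,6)
jg body: taken
after mov edi, [ebx]: edi=M[204]=8
after sub ecx, edi: ecx=(-5)-8=-13
after add ebx, 4: ebx=204+4=208
after sub edx, 1: edx=8-1=7
cmp edx, 6  (cmp 7,6)
jg body: taken
after mov edi, [ebx]: edi=M[208]=2
after sub ecx, edi: ecx=(-13)-2=-15
after add ebx, 4: ebx=208+4=212
after sub edx, 1: edx=7-1=6
cmp edx, 6  (cmp 6,6)
jg body: not taken
mov [204], edi → M[204]=2
halt.
Total executed instructions: 24.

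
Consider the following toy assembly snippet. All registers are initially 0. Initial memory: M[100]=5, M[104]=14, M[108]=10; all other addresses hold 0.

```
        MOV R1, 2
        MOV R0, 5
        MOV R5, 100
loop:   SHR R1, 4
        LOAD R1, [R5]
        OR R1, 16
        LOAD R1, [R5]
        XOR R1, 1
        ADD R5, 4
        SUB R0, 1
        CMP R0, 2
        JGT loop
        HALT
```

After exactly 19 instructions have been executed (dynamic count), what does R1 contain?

MOV R1, 2 → R1=2
MOV R0, 5 → R0=5
MOV R5, 100 → R5=100
SHR R1, 4 → R1=2>>4=0
LOAD R1, [R5] → R1=M[100]=5
OR R1, 16 → R1=5|16=21
LOAD R1, [R5] → R1=M[100]=5
XOR R1, 1 → R1=5^1=4
ADD R5, 4 → R5=100+4=104
SUB R0, 1 → R0=5-1=4
CMP R0, 2  (cmp 4,2)
JGT loop: taken
SHR R1, 4 → R1=4>>4=0
LOAD R1, [R5] → R1=M[104]=14
OR R1, 16 → R1=14|16=30
LOAD R1, [R5] → R1=M[104]=14
XOR R1, 1 → R1=14^1=15
ADD R5, 4 → R5=104+4=108
SUB R0, 1 → R0=4-1=3
After step 19: R1 = 15.

15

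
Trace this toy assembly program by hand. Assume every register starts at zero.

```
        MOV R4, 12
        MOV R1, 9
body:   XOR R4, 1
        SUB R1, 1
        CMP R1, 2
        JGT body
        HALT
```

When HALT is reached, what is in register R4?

after MOV R4, 12: R4=12
after MOV R1, 9: R1=9
after XOR R4, 1: R4=12^1=13
after SUB R1, 1: R1=9-1=8
CMP R1, 2  (cmp 8,2)
JGT body: taken
after XOR R4, 1: R4=13^1=12
after SUB R1, 1: R1=8-1=7
CMP R1, 2  (cmp 7,2)
JGT body: taken
after XOR R4, 1: R4=12^1=13
after SUB R1, 1: R1=7-1=6
CMP R1, 2  (cmp 6,2)
JGT body: taken
after XOR R4, 1: R4=13^1=12
after SUB R1, 1: R1=6-1=5
CMP R1, 2  (cmp 5,2)
JGT body: taken
after XOR R4, 1: R4=12^1=13
after SUB R1, 1: R1=5-1=4
CMP R1, 2  (cmp 4,2)
JGT body: taken
after XOR R4, 1: R4=13^1=12
after SUB R1, 1: R1=4-1=3
CMP R1, 2  (cmp 3,2)
JGT body: taken
after XOR R4, 1: R4=12^1=13
after SUB R1, 1: R1=3-1=2
CMP R1, 2  (cmp 2,2)
JGT body: not taken
halt.

13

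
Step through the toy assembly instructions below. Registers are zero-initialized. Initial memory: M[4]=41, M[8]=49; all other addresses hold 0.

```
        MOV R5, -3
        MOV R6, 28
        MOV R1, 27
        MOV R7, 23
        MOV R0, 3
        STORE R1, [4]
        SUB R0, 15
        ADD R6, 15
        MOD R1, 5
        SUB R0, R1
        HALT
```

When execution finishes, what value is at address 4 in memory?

R5=-3
R6=28
R1=27
R7=23
R0=3
STORE R1, [4] → M[4]=27
R0=3-15=-12
R6=28+15=43
R1=27%5=2
R0=(-12)-2=-14
halt.

27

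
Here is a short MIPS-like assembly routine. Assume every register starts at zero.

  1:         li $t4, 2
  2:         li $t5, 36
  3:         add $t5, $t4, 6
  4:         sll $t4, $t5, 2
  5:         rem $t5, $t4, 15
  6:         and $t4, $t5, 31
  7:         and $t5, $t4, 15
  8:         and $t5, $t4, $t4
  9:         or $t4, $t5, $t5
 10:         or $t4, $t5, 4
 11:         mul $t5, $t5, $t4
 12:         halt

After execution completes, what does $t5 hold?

12

after li $t4, 2: $t4=2
after li $t5, 36: $t5=36
after add $t5, $t4, 6: $t5=2+6=8
after sll $t4, $t5, 2: $t4=8<<2=32
after rem $t5, $t4, 15: $t5=32%15=2
after and $t4, $t5, 31: $t4=2&31=2
after and $t5, $t4, 15: $t5=2&15=2
after and $t5, $t4, $t4: $t5=2&2=2
after or $t4, $t5, $t5: $t4=2|2=2
after or $t4, $t5, 4: $t4=2|4=6
after mul $t5, $t5, $t4: $t5=2*6=12
halt.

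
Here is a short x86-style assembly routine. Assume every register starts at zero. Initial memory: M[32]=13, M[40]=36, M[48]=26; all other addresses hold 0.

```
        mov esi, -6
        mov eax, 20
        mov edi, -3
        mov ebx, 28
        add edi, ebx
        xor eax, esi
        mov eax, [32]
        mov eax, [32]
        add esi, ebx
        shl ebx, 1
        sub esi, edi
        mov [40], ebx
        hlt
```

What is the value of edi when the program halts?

25

esi=-6
eax=20
edi=-3
ebx=28
edi=(-3)+28=25
eax=20^(-6)=-18
eax=M[32]=13
eax=M[32]=13
esi=(-6)+28=22
ebx=28<<1=56
esi=22-25=-3
mov [40], ebx → M[40]=56
halt.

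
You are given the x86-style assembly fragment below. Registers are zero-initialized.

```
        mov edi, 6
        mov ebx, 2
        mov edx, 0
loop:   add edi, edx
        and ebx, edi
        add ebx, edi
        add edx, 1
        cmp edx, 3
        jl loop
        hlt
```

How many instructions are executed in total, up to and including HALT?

22

edi=6
ebx=2
edx=0
edi=6+0=6
ebx=2&6=2
ebx=2+6=8
edx=0+1=1
cmp edx, 3  (cmp 1,3)
jl loop: taken
edi=6+1=7
ebx=8&7=0
ebx=0+7=7
edx=1+1=2
cmp edx, 3  (cmp 2,3)
jl loop: taken
edi=7+2=9
ebx=7&9=1
ebx=1+9=10
edx=2+1=3
cmp edx, 3  (cmp 3,3)
jl loop: not taken
halt.
Total executed instructions: 22.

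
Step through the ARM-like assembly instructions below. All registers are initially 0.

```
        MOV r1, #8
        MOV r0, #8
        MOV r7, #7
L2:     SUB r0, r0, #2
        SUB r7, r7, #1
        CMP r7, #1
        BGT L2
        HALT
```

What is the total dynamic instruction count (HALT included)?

28

r1=8
r0=8
r7=7
r0=8-2=6
r7=7-1=6
CMP r7, #1  (cmp 6,1)
BGT L2: taken
r0=6-2=4
r7=6-1=5
CMP r7, #1  (cmp 5,1)
BGT L2: taken
r0=4-2=2
r7=5-1=4
CMP r7, #1  (cmp 4,1)
BGT L2: taken
r0=2-2=0
r7=4-1=3
CMP r7, #1  (cmp 3,1)
BGT L2: taken
r0=0-2=-2
r7=3-1=2
CMP r7, #1  (cmp 2,1)
BGT L2: taken
r0=(-2)-2=-4
r7=2-1=1
CMP r7, #1  (cmp 1,1)
BGT L2: not taken
halt.
Total executed instructions: 28.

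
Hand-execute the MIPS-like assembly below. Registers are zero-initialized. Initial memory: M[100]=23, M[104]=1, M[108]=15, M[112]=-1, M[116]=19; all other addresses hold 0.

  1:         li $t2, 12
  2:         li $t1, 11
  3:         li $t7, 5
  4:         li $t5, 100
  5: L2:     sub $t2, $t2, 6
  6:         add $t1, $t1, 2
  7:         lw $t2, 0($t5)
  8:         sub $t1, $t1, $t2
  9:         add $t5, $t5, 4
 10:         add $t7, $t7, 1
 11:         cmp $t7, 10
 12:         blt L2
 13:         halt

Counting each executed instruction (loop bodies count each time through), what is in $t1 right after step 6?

13

$t2=12
$t1=11
$t7=5
$t5=100
$t2=12-6=6
$t1=11+2=13
After step 6: $t1 = 13.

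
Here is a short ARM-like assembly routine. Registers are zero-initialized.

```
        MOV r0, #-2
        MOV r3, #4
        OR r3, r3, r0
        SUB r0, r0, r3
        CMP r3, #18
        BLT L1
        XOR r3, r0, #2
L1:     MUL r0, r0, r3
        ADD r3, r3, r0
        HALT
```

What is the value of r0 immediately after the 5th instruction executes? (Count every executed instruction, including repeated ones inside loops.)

after MOV r0, #-2: r0=-2
after MOV r3, #4: r3=4
after OR r3, r3, r0: r3=4|(-2)=-2
after SUB r0, r0, r3: r0=(-2)-(-2)=0
CMP r3, #18  (cmp -2,18)
After step 5: r0 = 0.

0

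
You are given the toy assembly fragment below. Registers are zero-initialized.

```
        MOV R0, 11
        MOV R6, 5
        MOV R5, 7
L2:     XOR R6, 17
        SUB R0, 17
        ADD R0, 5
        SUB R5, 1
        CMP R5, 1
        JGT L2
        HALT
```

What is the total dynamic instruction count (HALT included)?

40

R0=11
R6=5
R5=7
R6=5^17=20
R0=11-17=-6
R0=(-6)+5=-1
R5=7-1=6
CMP R5, 1  (cmp 6,1)
JGT L2: taken
R6=20^17=5
R0=(-1)-17=-18
R0=(-18)+5=-13
R5=6-1=5
CMP R5, 1  (cmp 5,1)
JGT L2: taken
R6=5^17=20
R0=(-13)-17=-30
R0=(-30)+5=-25
R5=5-1=4
CMP R5, 1  (cmp 4,1)
JGT L2: taken
R6=20^17=5
R0=(-25)-17=-42
R0=(-42)+5=-37
R5=4-1=3
CMP R5, 1  (cmp 3,1)
JGT L2: taken
R6=5^17=20
R0=(-37)-17=-54
R0=(-54)+5=-49
R5=3-1=2
CMP R5, 1  (cmp 2,1)
JGT L2: taken
R6=20^17=5
R0=(-49)-17=-66
R0=(-66)+5=-61
R5=2-1=1
CMP R5, 1  (cmp 1,1)
JGT L2: not taken
halt.
Total executed instructions: 40.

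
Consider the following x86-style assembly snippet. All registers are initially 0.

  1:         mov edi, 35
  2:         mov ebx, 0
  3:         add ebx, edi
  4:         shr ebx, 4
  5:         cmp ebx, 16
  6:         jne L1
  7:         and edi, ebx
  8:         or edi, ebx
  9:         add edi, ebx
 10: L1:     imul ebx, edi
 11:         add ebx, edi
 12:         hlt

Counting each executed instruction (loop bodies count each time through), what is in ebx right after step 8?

edi=35
ebx=0
ebx=0+35=35
ebx=35>>4=2
cmp ebx, 16  (cmp 2,16)
jne L1: taken
ebx=2*35=70
ebx=70+35=105
After step 8: ebx = 105.

105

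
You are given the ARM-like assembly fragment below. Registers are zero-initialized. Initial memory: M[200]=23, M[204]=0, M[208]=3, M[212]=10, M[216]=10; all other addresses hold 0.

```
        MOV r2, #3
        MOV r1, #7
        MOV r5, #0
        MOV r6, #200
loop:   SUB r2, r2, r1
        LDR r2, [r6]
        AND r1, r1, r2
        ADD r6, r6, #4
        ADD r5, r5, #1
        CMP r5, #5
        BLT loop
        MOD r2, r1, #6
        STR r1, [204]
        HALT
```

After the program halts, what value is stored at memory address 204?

0

MOV r2, #3 → r2=3
MOV r1, #7 → r1=7
MOV r5, #0 → r5=0
MOV r6, #200 → r6=200
SUB r2, r2, r1 → r2=3-7=-4
LDR r2, [r6] → r2=M[200]=23
AND r1, r1, r2 → r1=7&23=7
ADD r6, r6, #4 → r6=200+4=204
ADD r5, r5, #1 → r5=0+1=1
CMP r5, #5  (cmp 1,5)
BLT loop: taken
SUB r2, r2, r1 → r2=23-7=16
LDR r2, [r6] → r2=M[204]=0
AND r1, r1, r2 → r1=7&0=0
ADD r6, r6, #4 → r6=204+4=208
ADD r5, r5, #1 → r5=1+1=2
CMP r5, #5  (cmp 2,5)
BLT loop: taken
SUB r2, r2, r1 → r2=0-0=0
LDR r2, [r6] → r2=M[208]=3
AND r1, r1, r2 → r1=0&3=0
ADD r6, r6, #4 → r6=208+4=212
ADD r5, r5, #1 → r5=2+1=3
CMP r5, #5  (cmp 3,5)
BLT loop: taken
SUB r2, r2, r1 → r2=3-0=3
LDR r2, [r6] → r2=M[212]=10
AND r1, r1, r2 → r1=0&10=0
ADD r6, r6, #4 → r6=212+4=216
ADD r5, r5, #1 → r5=3+1=4
CMP r5, #5  (cmp 4,5)
BLT loop: taken
SUB r2, r2, r1 → r2=10-0=10
LDR r2, [r6] → r2=M[216]=10
AND r1, r1, r2 → r1=0&10=0
ADD r6, r6, #4 → r6=216+4=220
ADD r5, r5, #1 → r5=4+1=5
CMP r5, #5  (cmp 5,5)
BLT loop: not taken
MOD r2, r1, #6 → r2=0%6=0
STR r1, [204] → M[204]=0
halt.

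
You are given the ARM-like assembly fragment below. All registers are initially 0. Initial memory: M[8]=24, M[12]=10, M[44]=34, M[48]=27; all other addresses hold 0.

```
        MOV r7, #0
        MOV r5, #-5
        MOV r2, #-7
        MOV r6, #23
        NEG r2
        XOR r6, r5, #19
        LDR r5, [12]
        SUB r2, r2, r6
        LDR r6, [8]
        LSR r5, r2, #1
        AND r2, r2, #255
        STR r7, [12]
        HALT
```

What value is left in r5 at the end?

after MOV r7, #0: r7=0
after MOV r5, #-5: r5=-5
after MOV r2, #-7: r2=-7
after MOV r6, #23: r6=23
after NEG r2: r2=-(-7)=7
after XOR r6, r5, #19: r6=(-5)^19=-24
after LDR r5, [12]: r5=M[12]=10
after SUB r2, r2, r6: r2=7-(-24)=31
after LDR r6, [8]: r6=M[8]=24
after LSR r5, r2, #1: r5=31>>1=15
after AND r2, r2, #255: r2=31&255=31
STR r7, [12] → M[12]=0
halt.

15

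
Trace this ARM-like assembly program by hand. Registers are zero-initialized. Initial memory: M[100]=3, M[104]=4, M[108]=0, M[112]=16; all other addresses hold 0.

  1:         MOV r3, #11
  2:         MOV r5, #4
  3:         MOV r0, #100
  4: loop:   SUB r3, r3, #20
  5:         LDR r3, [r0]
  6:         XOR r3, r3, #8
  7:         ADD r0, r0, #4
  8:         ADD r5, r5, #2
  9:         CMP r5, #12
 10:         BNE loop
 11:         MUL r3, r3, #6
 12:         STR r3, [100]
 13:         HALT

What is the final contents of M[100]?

r3=11
r5=4
r0=100
r3=11-20=-9
r3=M[100]=3
r3=3^8=11
r0=100+4=104
r5=4+2=6
CMP r5, #12  (cmp 6,12)
BNE loop: taken
r3=11-20=-9
r3=M[104]=4
r3=4^8=12
r0=104+4=108
r5=6+2=8
CMP r5, #12  (cmp 8,12)
BNE loop: taken
r3=12-20=-8
r3=M[108]=0
r3=0^8=8
r0=108+4=112
r5=8+2=10
CMP r5, #12  (cmp 10,12)
BNE loop: taken
r3=8-20=-12
r3=M[112]=16
r3=16^8=24
r0=112+4=116
r5=10+2=12
CMP r5, #12  (cmp 12,12)
BNE loop: not taken
r3=24*6=144
STR r3, [100] → M[100]=144
halt.

144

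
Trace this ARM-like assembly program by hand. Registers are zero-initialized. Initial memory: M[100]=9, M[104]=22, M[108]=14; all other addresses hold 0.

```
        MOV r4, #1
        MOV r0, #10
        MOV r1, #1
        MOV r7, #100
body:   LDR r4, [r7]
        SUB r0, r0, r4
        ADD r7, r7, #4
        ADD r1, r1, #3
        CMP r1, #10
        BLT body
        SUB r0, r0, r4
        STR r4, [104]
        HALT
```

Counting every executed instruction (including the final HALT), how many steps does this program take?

MOV r4, #1 → r4=1
MOV r0, #10 → r0=10
MOV r1, #1 → r1=1
MOV r7, #100 → r7=100
LDR r4, [r7] → r4=M[100]=9
SUB r0, r0, r4 → r0=10-9=1
ADD r7, r7, #4 → r7=100+4=104
ADD r1, r1, #3 → r1=1+3=4
CMP r1, #10  (cmp 4,10)
BLT body: taken
LDR r4, [r7] → r4=M[104]=22
SUB r0, r0, r4 → r0=1-22=-21
ADD r7, r7, #4 → r7=104+4=108
ADD r1, r1, #3 → r1=4+3=7
CMP r1, #10  (cmp 7,10)
BLT body: taken
LDR r4, [r7] → r4=M[108]=14
SUB r0, r0, r4 → r0=(-21)-14=-35
ADD r7, r7, #4 → r7=108+4=112
ADD r1, r1, #3 → r1=7+3=10
CMP r1, #10  (cmp 10,10)
BLT body: not taken
SUB r0, r0, r4 → r0=(-35)-14=-49
STR r4, [104] → M[104]=14
halt.
Total executed instructions: 25.

25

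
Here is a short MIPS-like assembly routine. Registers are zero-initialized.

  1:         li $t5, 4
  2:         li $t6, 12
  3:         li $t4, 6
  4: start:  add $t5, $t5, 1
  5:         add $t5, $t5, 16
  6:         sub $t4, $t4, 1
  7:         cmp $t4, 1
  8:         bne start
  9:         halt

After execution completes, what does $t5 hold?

after li $t5, 4: $t5=4
after li $t6, 12: $t6=12
after li $t4, 6: $t4=6
after add $t5, $t5, 1: $t5=4+1=5
after add $t5, $t5, 16: $t5=5+16=21
after sub $t4, $t4, 1: $t4=6-1=5
cmp $t4, 1  (cmp 5,1)
bne start: taken
after add $t5, $t5, 1: $t5=21+1=22
after add $t5, $t5, 16: $t5=22+16=38
after sub $t4, $t4, 1: $t4=5-1=4
cmp $t4, 1  (cmp 4,1)
bne start: taken
after add $t5, $t5, 1: $t5=38+1=39
after add $t5, $t5, 16: $t5=39+16=55
after sub $t4, $t4, 1: $t4=4-1=3
cmp $t4, 1  (cmp 3,1)
bne start: taken
after add $t5, $t5, 1: $t5=55+1=56
after add $t5, $t5, 16: $t5=56+16=72
after sub $t4, $t4, 1: $t4=3-1=2
cmp $t4, 1  (cmp 2,1)
bne start: taken
after add $t5, $t5, 1: $t5=72+1=73
after add $t5, $t5, 16: $t5=73+16=89
after sub $t4, $t4, 1: $t4=2-1=1
cmp $t4, 1  (cmp 1,1)
bne start: not taken
halt.

89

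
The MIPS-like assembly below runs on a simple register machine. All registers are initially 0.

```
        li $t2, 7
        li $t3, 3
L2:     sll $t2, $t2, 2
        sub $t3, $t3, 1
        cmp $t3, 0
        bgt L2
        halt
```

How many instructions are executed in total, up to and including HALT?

$t2=7
$t3=3
$t2=7<<2=28
$t3=3-1=2
cmp $t3, 0  (cmp 2,0)
bgt L2: taken
$t2=28<<2=112
$t3=2-1=1
cmp $t3, 0  (cmp 1,0)
bgt L2: taken
$t2=112<<2=448
$t3=1-1=0
cmp $t3, 0  (cmp 0,0)
bgt L2: not taken
halt.
Total executed instructions: 15.

15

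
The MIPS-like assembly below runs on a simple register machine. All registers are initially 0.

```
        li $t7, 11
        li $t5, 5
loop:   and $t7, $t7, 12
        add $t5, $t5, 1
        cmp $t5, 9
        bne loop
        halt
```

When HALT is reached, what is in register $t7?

li $t7, 11 → $t7=11
li $t5, 5 → $t5=5
and $t7, $t7, 12 → $t7=11&12=8
add $t5, $t5, 1 → $t5=5+1=6
cmp $t5, 9  (cmp 6,9)
bne loop: taken
and $t7, $t7, 12 → $t7=8&12=8
add $t5, $t5, 1 → $t5=6+1=7
cmp $t5, 9  (cmp 7,9)
bne loop: taken
and $t7, $t7, 12 → $t7=8&12=8
add $t5, $t5, 1 → $t5=7+1=8
cmp $t5, 9  (cmp 8,9)
bne loop: taken
and $t7, $t7, 12 → $t7=8&12=8
add $t5, $t5, 1 → $t5=8+1=9
cmp $t5, 9  (cmp 9,9)
bne loop: not taken
halt.

8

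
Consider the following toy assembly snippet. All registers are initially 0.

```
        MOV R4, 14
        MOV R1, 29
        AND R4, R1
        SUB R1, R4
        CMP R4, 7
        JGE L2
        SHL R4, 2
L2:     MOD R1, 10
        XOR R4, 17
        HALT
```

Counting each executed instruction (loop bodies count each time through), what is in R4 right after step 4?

MOV R4, 14 → R4=14
MOV R1, 29 → R1=29
AND R4, R1 → R4=14&29=12
SUB R1, R4 → R1=29-12=17
After step 4: R4 = 12.

12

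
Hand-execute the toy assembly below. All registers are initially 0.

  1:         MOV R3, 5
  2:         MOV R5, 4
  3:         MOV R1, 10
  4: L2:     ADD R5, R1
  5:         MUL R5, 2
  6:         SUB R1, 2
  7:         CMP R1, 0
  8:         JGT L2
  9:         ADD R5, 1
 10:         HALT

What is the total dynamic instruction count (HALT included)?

30

MOV R3, 5 → R3=5
MOV R5, 4 → R5=4
MOV R1, 10 → R1=10
ADD R5, R1 → R5=4+10=14
MUL R5, 2 → R5=14*2=28
SUB R1, 2 → R1=10-2=8
CMP R1, 0  (cmp 8,0)
JGT L2: taken
ADD R5, R1 → R5=28+8=36
MUL R5, 2 → R5=36*2=72
SUB R1, 2 → R1=8-2=6
CMP R1, 0  (cmp 6,0)
JGT L2: taken
ADD R5, R1 → R5=72+6=78
MUL R5, 2 → R5=78*2=156
SUB R1, 2 → R1=6-2=4
CMP R1, 0  (cmp 4,0)
JGT L2: taken
ADD R5, R1 → R5=156+4=160
MUL R5, 2 → R5=160*2=320
SUB R1, 2 → R1=4-2=2
CMP R1, 0  (cmp 2,0)
JGT L2: taken
ADD R5, R1 → R5=320+2=322
MUL R5, 2 → R5=322*2=644
SUB R1, 2 → R1=2-2=0
CMP R1, 0  (cmp 0,0)
JGT L2: not taken
ADD R5, 1 → R5=644+1=645
halt.
Total executed instructions: 30.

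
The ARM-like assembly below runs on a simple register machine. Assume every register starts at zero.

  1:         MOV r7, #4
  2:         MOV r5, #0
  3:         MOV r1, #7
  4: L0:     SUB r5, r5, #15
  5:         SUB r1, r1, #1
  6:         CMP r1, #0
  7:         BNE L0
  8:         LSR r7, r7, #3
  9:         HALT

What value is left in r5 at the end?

MOV r7, #4 → r7=4
MOV r5, #0 → r5=0
MOV r1, #7 → r1=7
SUB r5, r5, #15 → r5=0-15=-15
SUB r1, r1, #1 → r1=7-1=6
CMP r1, #0  (cmp 6,0)
BNE L0: taken
SUB r5, r5, #15 → r5=(-15)-15=-30
SUB r1, r1, #1 → r1=6-1=5
CMP r1, #0  (cmp 5,0)
BNE L0: taken
SUB r5, r5, #15 → r5=(-30)-15=-45
SUB r1, r1, #1 → r1=5-1=4
CMP r1, #0  (cmp 4,0)
BNE L0: taken
SUB r5, r5, #15 → r5=(-45)-15=-60
SUB r1, r1, #1 → r1=4-1=3
CMP r1, #0  (cmp 3,0)
BNE L0: taken
SUB r5, r5, #15 → r5=(-60)-15=-75
SUB r1, r1, #1 → r1=3-1=2
CMP r1, #0  (cmp 2,0)
BNE L0: taken
SUB r5, r5, #15 → r5=(-75)-15=-90
SUB r1, r1, #1 → r1=2-1=1
CMP r1, #0  (cmp 1,0)
BNE L0: taken
SUB r5, r5, #15 → r5=(-90)-15=-105
SUB r1, r1, #1 → r1=1-1=0
CMP r1, #0  (cmp 0,0)
BNE L0: not taken
LSR r7, r7, #3 → r7=4>>3=0
halt.

-105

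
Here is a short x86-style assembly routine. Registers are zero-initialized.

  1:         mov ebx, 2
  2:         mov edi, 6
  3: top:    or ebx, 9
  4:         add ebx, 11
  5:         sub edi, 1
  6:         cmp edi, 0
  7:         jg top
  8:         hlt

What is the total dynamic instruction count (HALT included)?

mov ebx, 2 → ebx=2
mov edi, 6 → edi=6
or ebx, 9 → ebx=2|9=11
add ebx, 11 → ebx=11+11=22
sub edi, 1 → edi=6-1=5
cmp edi, 0  (cmp 5,0)
jg top: taken
or ebx, 9 → ebx=22|9=31
add ebx, 11 → ebx=31+11=42
sub edi, 1 → edi=5-1=4
cmp edi, 0  (cmp 4,0)
jg top: taken
or ebx, 9 → ebx=42|9=43
add ebx, 11 → ebx=43+11=54
sub edi, 1 → edi=4-1=3
cmp edi, 0  (cmp 3,0)
jg top: taken
or ebx, 9 → ebx=54|9=63
add ebx, 11 → ebx=63+11=74
sub edi, 1 → edi=3-1=2
cmp edi, 0  (cmp 2,0)
jg top: taken
or ebx, 9 → ebx=74|9=75
add ebx, 11 → ebx=75+11=86
sub edi, 1 → edi=2-1=1
cmp edi, 0  (cmp 1,0)
jg top: taken
or ebx, 9 → ebx=86|9=95
add ebx, 11 → ebx=95+11=106
sub edi, 1 → edi=1-1=0
cmp edi, 0  (cmp 0,0)
jg top: not taken
halt.
Total executed instructions: 33.

33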